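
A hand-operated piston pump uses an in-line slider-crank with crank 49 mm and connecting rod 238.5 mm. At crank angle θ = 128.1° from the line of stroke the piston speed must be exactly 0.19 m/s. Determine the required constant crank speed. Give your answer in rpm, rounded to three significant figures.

For an in-line slider-crank, |v_piston| = rω|sinθ|·[1 + r cosθ/√(L² − r² sin²θ)].
With r = 0.049 m, L = 0.2385 m, θ = 128.1°: the bracketed kinematic factor |dx/dθ| = 0.033606 m.
ω = v/|dx/dθ| = 0.19/0.033606 = 5.6537 rad/s.
N = 60ω/(2π) = 53.989 rpm.

54.0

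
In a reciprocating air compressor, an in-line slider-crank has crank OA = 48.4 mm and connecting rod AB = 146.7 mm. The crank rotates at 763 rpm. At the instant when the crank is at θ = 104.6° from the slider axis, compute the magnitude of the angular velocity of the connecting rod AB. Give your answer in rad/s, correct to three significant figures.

7.01

ω = 79.9 rad/s (converted from 763 rpm).
The rod makes angle φ with the slider axis where L sinφ = r sinθ; differentiating, L cosφ·φ̇ = r ω cosθ.
L cosφ = √(L² − r² sin²θ) = 0.13902 m.
|ω_rod| = r ω |cosθ| / √(L² − r² sin²θ) = 0.0484·79.9·0.25207/0.13902 = 7.0119 rad/s.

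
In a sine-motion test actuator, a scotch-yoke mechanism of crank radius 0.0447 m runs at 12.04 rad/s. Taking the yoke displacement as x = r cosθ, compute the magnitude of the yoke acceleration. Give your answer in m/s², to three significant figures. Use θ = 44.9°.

4.59

ω = 12.04 rad/s
x = r cosθ ⇒ ẍ = −rω² cosθ (ω constant).
|a| = rω²|cosθ| = 0.0447·(12.04)²·|cos 44.9°| = 4.5899 m/s².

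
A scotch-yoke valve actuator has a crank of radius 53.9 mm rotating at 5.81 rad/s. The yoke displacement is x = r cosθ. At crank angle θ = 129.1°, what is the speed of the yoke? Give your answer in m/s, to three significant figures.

ω = 5.81 rad/s
x = r cosθ ⇒ ẋ = −rω sinθ.
|v| = rω|sinθ| = 0.0539·5.81·|sin 129.1°| = 0.24303 m/s.

0.243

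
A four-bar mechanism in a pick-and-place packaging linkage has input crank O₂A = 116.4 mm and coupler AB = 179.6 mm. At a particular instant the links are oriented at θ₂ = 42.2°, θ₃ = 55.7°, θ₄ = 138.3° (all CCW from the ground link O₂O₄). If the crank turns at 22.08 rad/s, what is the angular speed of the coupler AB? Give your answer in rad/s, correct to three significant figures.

14.3

ω₂ = 22.08 rad/s
Differentiating the loop-closure r₂e^{iθ₂}+r₃e^{iθ₃}=r₁+r₄e^{iθ₄} gives r₂ω₂e^{iθ₂}+r₃ω₃e^{iθ₃}=r₄ω₄e^{iθ₄}.
Eliminating the other unknown: ω₃ = r₂ω₂ sin(θ₄−θ₂) / [r₃ sin(θ₃−θ₄)].
Numerator sine = +0.99434; denominator sine = -0.99167.
Result = 0.1164·22.08·(+0.99434) / (0.1796·(-0.99167)) = -14.349 rad/s; magnitude 14.349 rad/s.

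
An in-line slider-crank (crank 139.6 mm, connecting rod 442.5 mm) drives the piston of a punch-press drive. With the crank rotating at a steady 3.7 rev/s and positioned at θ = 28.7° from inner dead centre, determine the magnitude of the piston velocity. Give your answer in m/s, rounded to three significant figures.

ω = 2π·3.7 = 23.25 rad/s
For an in-line slider-crank, x = r cosθ + √(L² − r² sin²θ), so v = −rω sinθ·[1 + r cosθ/√(L² − r² sin²θ)].
With r = 0.1396 m, L = 0.4425 m, θ = 28.7°: √(L² − r² sin²θ) = 0.43739 m.
v = −0.1396·23.25·0.48022·[1 + 0.1396·0.87715/0.43739] = -1.9948 m/s.
|v| = 1.9948 m/s.

1.99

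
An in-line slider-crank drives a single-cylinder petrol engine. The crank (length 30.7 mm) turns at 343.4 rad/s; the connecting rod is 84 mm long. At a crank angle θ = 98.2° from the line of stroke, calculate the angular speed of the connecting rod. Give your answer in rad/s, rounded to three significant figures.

19.2

ω = 343.4 rad/s
The rod makes angle φ with the slider axis where L sinφ = r sinθ; differentiating, L cosφ·φ̇ = r ω cosθ.
L cosφ = √(L² − r² sin²θ) = 0.078311 m.
|ω_rod| = r ω |cosθ| / √(L² − r² sin²θ) = 0.0307·343.4·0.14263/0.078311 = 19.201 rad/s.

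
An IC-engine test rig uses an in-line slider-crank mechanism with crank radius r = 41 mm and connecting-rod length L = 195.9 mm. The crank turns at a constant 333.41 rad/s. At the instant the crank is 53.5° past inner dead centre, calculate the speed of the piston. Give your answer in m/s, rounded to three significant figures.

ω = 333.4 rad/s
For an in-line slider-crank, x = r cosθ + √(L² − r² sin²θ), so v = −rω sinθ·[1 + r cosθ/√(L² − r² sin²θ)].
With r = 0.041 m, L = 0.1959 m, θ = 53.5°: √(L² − r² sin²θ) = 0.19311 m.
v = −0.041·333.4·0.80386·[1 + 0.041·0.59482/0.19311] = -12.376 m/s.
|v| = 12.376 m/s.

12.4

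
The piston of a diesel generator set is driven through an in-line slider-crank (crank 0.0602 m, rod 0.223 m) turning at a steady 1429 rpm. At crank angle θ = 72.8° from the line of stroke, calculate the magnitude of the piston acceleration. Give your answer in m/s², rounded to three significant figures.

ω = 2π·1429/60 = 149.6 rad/s
x(θ) = r cosθ + √(L² − r² sin²θ); with ω constant, a = ω²·d²x/dθ².
d²x/dθ² = −r cosθ − r²(cos2θ)/√u − r⁴ sin²2θ/(4u^{3/2}),  u = L² − r² sin²θ = 0.0464219 m².
Substituting r = 0.0602 m, L = 0.223 m, θ = 72.8°: d²x/dθ² = -0.0040278 m.
a = ω²·d²x/dθ² = (149.6)²·(-0.0040278) = -90.197 m/s²;  |a| = 90.197 m/s².

90.2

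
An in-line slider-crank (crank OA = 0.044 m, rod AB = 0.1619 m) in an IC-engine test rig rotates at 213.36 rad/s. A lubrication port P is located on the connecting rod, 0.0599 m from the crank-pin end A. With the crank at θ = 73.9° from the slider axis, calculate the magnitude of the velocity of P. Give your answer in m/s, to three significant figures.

ω = 213.4 rad/s.  Crank-pin speed |V_A| = rω = 9.3878 m/s, perpendicular to OA.
Rod angle: sinφ = −(r/L) sinθ ⇒ φ = -15.136°; ω_rod = −rω cosθ/√(L²−r²sin²θ) = -16.658 rad/s.
V_P = V_A + ω_rod × AP, with AP = 0.0599 m along the rod.
Components: V_Px = −rω sinθ − a·ω_rod·sinφ = -9.2802 m/s;  V_Py = rω cosθ + a·ω_rod·cosφ = +1.6402 m/s.
|V_P| = √(V_Px² + V_Py²) = 9.424 m/s.

9.42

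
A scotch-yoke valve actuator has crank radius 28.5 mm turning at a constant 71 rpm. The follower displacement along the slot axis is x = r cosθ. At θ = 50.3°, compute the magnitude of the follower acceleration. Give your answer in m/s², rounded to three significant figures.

1.01

ω = 7.435 rad/s (from 71 rpm).
x = r cosθ ⇒ ẍ = −rω² cosθ (ω constant).
|a| = rω²|cosθ| = 0.0285·(7.435)²·|cos 50.3°| = 1.0064 m/s².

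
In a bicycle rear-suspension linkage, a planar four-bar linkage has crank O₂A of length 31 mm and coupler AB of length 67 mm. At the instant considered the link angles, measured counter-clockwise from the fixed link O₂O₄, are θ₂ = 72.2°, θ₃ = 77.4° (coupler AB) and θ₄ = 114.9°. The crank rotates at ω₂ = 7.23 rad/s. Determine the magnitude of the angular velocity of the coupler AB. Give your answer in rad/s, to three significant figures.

3.73

ω₂ = 7.23 rad/s
Differentiating the loop-closure r₂e^{iθ₂}+r₃e^{iθ₃}=r₁+r₄e^{iθ₄} gives r₂ω₂e^{iθ₂}+r₃ω₃e^{iθ₃}=r₄ω₄e^{iθ₄}.
Eliminating the other unknown: ω₃ = r₂ω₂ sin(θ₄−θ₂) / [r₃ sin(θ₃−θ₄)].
Numerator sine = +0.67816; denominator sine = -0.60876.
Result = 0.031·7.23·(+0.67816) / (0.067·(-0.60876)) = -3.7266 rad/s; magnitude 3.7266 rad/s.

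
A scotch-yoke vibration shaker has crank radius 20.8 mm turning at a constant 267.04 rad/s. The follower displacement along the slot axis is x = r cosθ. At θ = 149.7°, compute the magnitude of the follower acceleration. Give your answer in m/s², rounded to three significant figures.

1280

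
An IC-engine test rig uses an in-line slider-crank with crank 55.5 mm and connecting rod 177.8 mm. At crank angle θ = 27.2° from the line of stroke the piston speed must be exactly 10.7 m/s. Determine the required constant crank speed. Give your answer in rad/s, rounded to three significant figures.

For an in-line slider-crank, |v_piston| = rω|sinθ|·[1 + r cosθ/√(L² − r² sin²θ)].
With r = 0.0555 m, L = 0.1778 m, θ = 27.2°: the bracketed kinematic factor |dx/dθ| = 0.032485 m.
ω = v/|dx/dθ| = 10.7/0.032485 = 329.38 rad/s.

329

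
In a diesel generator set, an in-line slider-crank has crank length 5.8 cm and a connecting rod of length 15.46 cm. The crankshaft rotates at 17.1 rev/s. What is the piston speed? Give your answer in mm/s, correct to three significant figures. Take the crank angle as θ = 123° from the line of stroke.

4100

ω = 2π·17.1 = 107.4 rad/s
For an in-line slider-crank, x = r cosθ + √(L² − r² sin²θ), so v = −rω sinθ·[1 + r cosθ/√(L² − r² sin²θ)].
With r = 0.058 m, L = 0.1546 m, θ = 123°: √(L² − r² sin²θ) = 0.14675 m.
v = −0.058·107.4·0.83867·[1 + 0.058·-0.54464/0.14675] = -4.1013 m/s.
|v| = 4.1013 m/s = 4101.3 mm/s.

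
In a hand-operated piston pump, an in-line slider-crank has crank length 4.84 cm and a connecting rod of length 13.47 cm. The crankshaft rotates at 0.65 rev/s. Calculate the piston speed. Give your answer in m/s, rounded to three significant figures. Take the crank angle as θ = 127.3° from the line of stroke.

0.122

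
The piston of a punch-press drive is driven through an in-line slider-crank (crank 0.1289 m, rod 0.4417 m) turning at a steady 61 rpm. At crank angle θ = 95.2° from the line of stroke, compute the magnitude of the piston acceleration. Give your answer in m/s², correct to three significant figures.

ω = 2π·61/60 = 6.388 rad/s
x(θ) = r cosθ + √(L² − r² sin²θ); with ω constant, a = ω²·d²x/dθ².
d²x/dθ² = −r cosθ − r²(cos2θ)/√u − r⁴ sin²2θ/(4u^{3/2}),  u = L² − r² sin²θ = 0.17862 m².
Substituting r = 0.1289 m, L = 0.4417 m, θ = 95.2°: d²x/dθ² = +0.05032 m.
a = ω²·d²x/dθ² = (6.388)²·(+0.05032) = +2.0533 m/s²;  |a| = 2.0533 m/s².

2.05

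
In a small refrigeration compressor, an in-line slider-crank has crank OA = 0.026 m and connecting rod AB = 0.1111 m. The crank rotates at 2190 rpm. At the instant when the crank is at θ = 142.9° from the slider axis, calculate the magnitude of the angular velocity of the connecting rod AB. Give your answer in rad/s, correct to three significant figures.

43.2

ω = 229.3 rad/s (converted from 2190 rpm).
The rod makes angle φ with the slider axis where L sinφ = r sinθ; differentiating, L cosφ·φ̇ = r ω cosθ.
L cosφ = √(L² − r² sin²θ) = 0.10999 m.
|ω_rod| = r ω |cosθ| / √(L² − r² sin²θ) = 0.026·229.3·0.79758/0.10999 = 43.239 rad/s.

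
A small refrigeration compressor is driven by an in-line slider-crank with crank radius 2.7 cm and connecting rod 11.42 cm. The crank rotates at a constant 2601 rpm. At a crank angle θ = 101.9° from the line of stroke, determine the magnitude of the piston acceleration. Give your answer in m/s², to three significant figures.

857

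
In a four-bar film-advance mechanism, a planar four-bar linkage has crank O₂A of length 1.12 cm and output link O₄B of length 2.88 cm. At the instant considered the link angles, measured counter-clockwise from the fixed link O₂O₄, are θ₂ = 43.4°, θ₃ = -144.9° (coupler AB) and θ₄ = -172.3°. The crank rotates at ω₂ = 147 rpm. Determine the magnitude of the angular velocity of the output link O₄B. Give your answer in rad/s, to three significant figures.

ω₂ = 15.39 rad/s (from 147 rpm).
Differentiating the loop-closure r₂e^{iθ₂}+r₃e^{iθ₃}=r₁+r₄e^{iθ₄} gives r₂ω₂e^{iθ₂}+r₃ω₃e^{iθ₃}=r₄ω₄e^{iθ₄}.
Eliminating the other unknown: ω₄ = r₂ω₂ sin(θ₂−θ₃) / [r₄ sin(θ₄−θ₃)].
Numerator sine = -0.14436; denominator sine = -0.46020.
Result = 0.0112·15.39·(-0.14436) / (0.0288·(-0.46020)) = +1.8778 rad/s; magnitude 1.8778 rad/s.

1.88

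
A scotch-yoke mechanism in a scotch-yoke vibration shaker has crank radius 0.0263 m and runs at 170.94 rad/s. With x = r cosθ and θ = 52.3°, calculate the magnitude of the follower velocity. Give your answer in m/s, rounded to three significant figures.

3.56

ω = 170.9 rad/s
x = r cosθ ⇒ ẋ = −rω sinθ.
|v| = rω|sinθ| = 0.0263·170.9·|sin 52.3°| = 3.5571 m/s.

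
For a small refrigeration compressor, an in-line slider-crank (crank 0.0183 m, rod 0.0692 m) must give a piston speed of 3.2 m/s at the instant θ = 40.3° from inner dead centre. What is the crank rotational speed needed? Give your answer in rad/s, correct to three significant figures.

For an in-line slider-crank, |v_piston| = rω|sinθ|·[1 + r cosθ/√(L² − r² sin²θ)].
With r = 0.0183 m, L = 0.0692 m, θ = 40.3°: the bracketed kinematic factor |dx/dθ| = 0.014259 m.
ω = v/|dx/dθ| = 3.2/0.014259 = 224.42 rad/s.

224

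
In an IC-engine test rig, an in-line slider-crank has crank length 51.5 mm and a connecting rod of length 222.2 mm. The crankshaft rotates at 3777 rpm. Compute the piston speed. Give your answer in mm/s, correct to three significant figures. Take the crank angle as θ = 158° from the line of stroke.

5980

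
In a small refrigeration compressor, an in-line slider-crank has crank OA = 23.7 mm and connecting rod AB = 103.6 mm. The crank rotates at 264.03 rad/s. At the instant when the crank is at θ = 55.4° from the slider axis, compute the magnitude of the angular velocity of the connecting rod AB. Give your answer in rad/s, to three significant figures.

34.9

ω = 264 rad/s
The rod makes angle φ with the slider axis where L sinφ = r sinθ; differentiating, L cosφ·φ̇ = r ω cosθ.
L cosφ = √(L² − r² sin²θ) = 0.10175 m.
|ω_rod| = r ω |cosθ| / √(L² − r² sin²θ) = 0.0237·264·0.56784/0.10175 = 34.923 rad/s.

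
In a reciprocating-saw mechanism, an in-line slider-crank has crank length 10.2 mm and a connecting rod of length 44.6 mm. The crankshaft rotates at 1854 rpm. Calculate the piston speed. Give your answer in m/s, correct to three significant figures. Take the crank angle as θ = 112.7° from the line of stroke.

ω = 2π·1854/60 = 194.2 rad/s
For an in-line slider-crank, x = r cosθ + √(L² − r² sin²θ), so v = −rω sinθ·[1 + r cosθ/√(L² − r² sin²θ)].
With r = 0.0102 m, L = 0.0446 m, θ = 112.7°: √(L² − r² sin²θ) = 0.043596 m.
v = −0.0102·194.2·0.92254·[1 + 0.0102·-0.38591/0.043596] = -1.662 m/s.
|v| = 1.662 m/s.

1.66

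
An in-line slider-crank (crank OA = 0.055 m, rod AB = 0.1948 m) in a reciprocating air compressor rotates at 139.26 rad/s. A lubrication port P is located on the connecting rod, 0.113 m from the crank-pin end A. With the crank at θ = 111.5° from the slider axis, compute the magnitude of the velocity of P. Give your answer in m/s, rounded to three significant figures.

6.79

ω = 139.3 rad/s.  Crank-pin speed |V_A| = rω = 7.6593 m/s, perpendicular to OA.
Rod angle: sinφ = −(r/L) sinθ ⇒ φ = -15.230°; ω_rod = −rω cosθ/√(L²−r²sin²θ) = +14.935 rad/s.
V_P = V_A + ω_rod × AP, with AP = 0.113 m along the rod.
Components: V_Px = −rω sinθ − a·ω_rod·sinφ = -6.683 m/s;  V_Py = rω cosθ + a·ω_rod·cosφ = -1.1788 m/s.
|V_P| = √(V_Px² + V_Py²) = 6.7862 m/s.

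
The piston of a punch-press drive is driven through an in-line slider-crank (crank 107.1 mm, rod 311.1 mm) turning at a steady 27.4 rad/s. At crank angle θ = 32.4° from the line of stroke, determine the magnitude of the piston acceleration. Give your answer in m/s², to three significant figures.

80.6

ω = 27.4 rad/s
x(θ) = r cosθ + √(L² − r² sin²θ); with ω constant, a = ω²·d²x/dθ².
d²x/dθ² = −r cosθ − r²(cos2θ)/√u − r⁴ sin²2θ/(4u^{3/2}),  u = L² − r² sin²θ = 0.0934899 m².
Substituting r = 0.1071 m, L = 0.3111 m, θ = 32.4°: d²x/dθ² = -0.10734 m.
a = ω²·d²x/dθ² = (27.4)²·(-0.10734) = -80.588 m/s²;  |a| = 80.588 m/s².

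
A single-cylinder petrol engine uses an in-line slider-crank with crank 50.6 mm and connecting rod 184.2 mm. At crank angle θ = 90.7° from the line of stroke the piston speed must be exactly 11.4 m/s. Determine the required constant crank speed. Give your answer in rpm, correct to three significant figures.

2160

For an in-line slider-crank, |v_piston| = rω|sinθ|·[1 + r cosθ/√(L² − r² sin²θ)].
With r = 0.0506 m, L = 0.1842 m, θ = 90.7°: the bracketed kinematic factor |dx/dθ| = 0.05042 m.
ω = v/|dx/dθ| = 11.4/0.05042 = 226.1 rad/s.
N = 60ω/(2π) = 2159.1 rpm.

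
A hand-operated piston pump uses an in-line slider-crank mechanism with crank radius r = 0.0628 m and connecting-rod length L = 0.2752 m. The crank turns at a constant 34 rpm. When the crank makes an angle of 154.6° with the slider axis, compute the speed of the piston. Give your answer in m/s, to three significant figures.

0.0760

ω = 2π·34/60 = 3.56 rad/s
For an in-line slider-crank, x = r cosθ + √(L² − r² sin²θ), so v = −rω sinθ·[1 + r cosθ/√(L² − r² sin²θ)].
With r = 0.0628 m, L = 0.2752 m, θ = 154.6°: √(L² − r² sin²θ) = 0.27388 m.
v = −0.0628·3.56·0.42894·[1 + 0.0628·-0.90334/0.27388] = -0.076043 m/s.
|v| = 0.076043 m/s.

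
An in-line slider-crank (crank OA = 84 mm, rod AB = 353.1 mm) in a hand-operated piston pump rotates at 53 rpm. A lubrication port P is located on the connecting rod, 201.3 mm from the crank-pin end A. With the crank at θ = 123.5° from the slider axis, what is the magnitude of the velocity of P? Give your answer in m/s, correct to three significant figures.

0.376

ω = 5.55 rad/s.  Crank-pin speed |V_A| = rω = 0.46621 m/s, perpendicular to OA.
Rod angle: sinφ = −(r/L) sinθ ⇒ φ = -11.442°; ω_rod = −rω cosθ/√(L²−r²sin²θ) = +0.74352 rad/s.
V_P = V_A + ω_rod × AP, with AP = 0.2013 m along the rod.
Components: V_Px = −rω sinθ − a·ω_rod·sinφ = -0.35908 m/s;  V_Py = rω cosθ + a·ω_rod·cosφ = -0.11062 m/s.
|V_P| = √(V_Px² + V_Py²) = 0.37573 m/s.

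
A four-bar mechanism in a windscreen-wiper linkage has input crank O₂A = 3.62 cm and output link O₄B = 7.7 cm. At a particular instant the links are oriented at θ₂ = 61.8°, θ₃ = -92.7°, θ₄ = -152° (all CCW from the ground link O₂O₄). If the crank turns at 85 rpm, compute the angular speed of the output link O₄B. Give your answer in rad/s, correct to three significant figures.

2.10

ω₂ = 8.901 rad/s (from 85 rpm).
Differentiating the loop-closure r₂e^{iθ₂}+r₃e^{iθ₃}=r₁+r₄e^{iθ₄} gives r₂ω₂e^{iθ₂}+r₃ω₃e^{iθ₃}=r₄ω₄e^{iθ₄}.
Eliminating the other unknown: ω₄ = r₂ω₂ sin(θ₂−θ₃) / [r₄ sin(θ₄−θ₃)].
Numerator sine = +0.43051; denominator sine = -0.85985.
Result = 0.0362·8.901·(+0.43051) / (0.077·(-0.85985)) = -2.0952 rad/s; magnitude 2.0952 rad/s.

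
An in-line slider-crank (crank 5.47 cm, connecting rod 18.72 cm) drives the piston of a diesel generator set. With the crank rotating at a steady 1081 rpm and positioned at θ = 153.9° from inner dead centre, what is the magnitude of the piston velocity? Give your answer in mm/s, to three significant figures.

ω = 2π·1081/60 = 113.2 rad/s
For an in-line slider-crank, x = r cosθ + √(L² − r² sin²θ), so v = −rω sinθ·[1 + r cosθ/√(L² − r² sin²θ)].
With r = 0.0547 m, L = 0.1872 m, θ = 153.9°: √(L² − r² sin²θ) = 0.18565 m.
v = −0.0547·113.2·0.43994·[1 + 0.0547·-0.89803/0.18565] = -2.0034 m/s.
|v| = 2.0034 m/s = 2003.4 mm/s.

2000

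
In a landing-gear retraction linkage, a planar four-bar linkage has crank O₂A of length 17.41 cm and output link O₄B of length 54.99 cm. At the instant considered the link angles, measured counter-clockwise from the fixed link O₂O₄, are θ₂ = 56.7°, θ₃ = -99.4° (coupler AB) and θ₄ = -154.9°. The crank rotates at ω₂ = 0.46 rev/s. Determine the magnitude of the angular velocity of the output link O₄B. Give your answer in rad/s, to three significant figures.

0.450

ω₂ = 2.89 rad/s (from 0.46 rev/s).
Differentiating the loop-closure r₂e^{iθ₂}+r₃e^{iθ₃}=r₁+r₄e^{iθ₄} gives r₂ω₂e^{iθ₂}+r₃ω₃e^{iθ₃}=r₄ω₄e^{iθ₄}.
Eliminating the other unknown: ω₄ = r₂ω₂ sin(θ₂−θ₃) / [r₄ sin(θ₄−θ₃)].
Numerator sine = +0.40514; denominator sine = -0.82413.
Result = 0.1741·2.89·(+0.40514) / (0.5499·(-0.82413)) = -0.44985 rad/s; magnitude 0.44985 rad/s.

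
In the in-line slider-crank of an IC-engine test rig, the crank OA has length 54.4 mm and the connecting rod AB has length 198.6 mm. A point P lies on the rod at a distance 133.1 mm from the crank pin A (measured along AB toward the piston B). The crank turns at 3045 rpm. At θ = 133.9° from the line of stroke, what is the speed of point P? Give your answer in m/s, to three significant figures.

11.6

ω = 318.9 rad/s.  Crank-pin speed |V_A| = rω = 17.347 m/s, perpendicular to OA.
Rod angle: sinφ = −(r/L) sinθ ⇒ φ = -11.383°; ω_rod = −rω cosθ/√(L²−r²sin²θ) = +61.78 rad/s.
V_P = V_A + ω_rod × AP, with AP = 0.1331 m along the rod.
Components: V_Px = −rω sinθ − a·ω_rod·sinφ = -10.876 m/s;  V_Py = rω cosθ + a·ω_rod·cosφ = -3.967 m/s.
|V_P| = √(V_Px² + V_Py²) = 11.577 m/s.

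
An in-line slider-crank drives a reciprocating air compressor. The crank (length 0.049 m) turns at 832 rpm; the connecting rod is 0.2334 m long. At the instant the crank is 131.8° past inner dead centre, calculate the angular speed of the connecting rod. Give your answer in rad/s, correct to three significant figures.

12.3

ω = 87.13 rad/s (converted from 832 rpm).
The rod makes angle φ with the slider axis where L sinφ = r sinθ; differentiating, L cosφ·φ̇ = r ω cosθ.
L cosφ = √(L² − r² sin²θ) = 0.23052 m.
|ω_rod| = r ω |cosθ| / √(L² − r² sin²θ) = 0.049·87.13·0.66653/0.23052 = 12.344 rad/s.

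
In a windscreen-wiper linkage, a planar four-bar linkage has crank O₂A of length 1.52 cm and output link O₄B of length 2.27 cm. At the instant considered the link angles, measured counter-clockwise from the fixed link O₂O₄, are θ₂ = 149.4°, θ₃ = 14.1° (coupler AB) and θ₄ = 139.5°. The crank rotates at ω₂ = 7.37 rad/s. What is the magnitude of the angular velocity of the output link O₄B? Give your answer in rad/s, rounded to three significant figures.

4.26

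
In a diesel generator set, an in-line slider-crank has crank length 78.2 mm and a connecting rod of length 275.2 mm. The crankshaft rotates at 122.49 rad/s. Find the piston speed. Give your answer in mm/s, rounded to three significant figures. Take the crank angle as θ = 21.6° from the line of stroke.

4460

ω = 122.5 rad/s
For an in-line slider-crank, x = r cosθ + √(L² − r² sin²θ), so v = −rω sinθ·[1 + r cosθ/√(L² − r² sin²θ)].
With r = 0.0782 m, L = 0.2752 m, θ = 21.6°: √(L² − r² sin²θ) = 0.27369 m.
v = −0.0782·122.5·0.36812·[1 + 0.0782·0.92978/0.27369] = -4.4629 m/s.
|v| = 4.4629 m/s = 4462.9 mm/s.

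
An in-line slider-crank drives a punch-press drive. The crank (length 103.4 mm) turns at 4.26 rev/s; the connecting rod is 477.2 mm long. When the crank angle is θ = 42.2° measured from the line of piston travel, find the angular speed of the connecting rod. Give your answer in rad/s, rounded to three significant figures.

4.34

ω = 26.77 rad/s (converted from 4.26 rev/s).
The rod makes angle φ with the slider axis where L sinφ = r sinθ; differentiating, L cosφ·φ̇ = r ω cosθ.
L cosφ = √(L² − r² sin²θ) = 0.47212 m.
|ω_rod| = r ω |cosθ| / √(L² − r² sin²θ) = 0.1034·26.77·0.74080/0.47212 = 4.3427 rad/s.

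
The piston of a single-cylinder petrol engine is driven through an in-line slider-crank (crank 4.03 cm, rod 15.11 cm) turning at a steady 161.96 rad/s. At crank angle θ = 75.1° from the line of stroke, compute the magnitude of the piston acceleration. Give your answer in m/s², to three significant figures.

20.0

ω = 162 rad/s
x(θ) = r cosθ + √(L² − r² sin²θ); with ω constant, a = ω²·d²x/dθ².
d²x/dθ² = −r cosθ − r²(cos2θ)/√u − r⁴ sin²2θ/(4u^{3/2}),  u = L² − r² sin²θ = 0.0213145 m².
Substituting r = 0.0403 m, L = 0.1511 m, θ = 75.1°: d²x/dθ² = -0.00076151 m.
a = ω²·d²x/dθ² = (162)²·(-0.00076151) = -19.975 m/s²;  |a| = 19.975 m/s².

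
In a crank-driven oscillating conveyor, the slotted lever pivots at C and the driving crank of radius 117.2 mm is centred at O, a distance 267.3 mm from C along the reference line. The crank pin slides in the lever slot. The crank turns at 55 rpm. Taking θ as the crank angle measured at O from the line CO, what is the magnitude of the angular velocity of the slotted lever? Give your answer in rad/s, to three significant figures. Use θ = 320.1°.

ω = 5.76 rad/s (from 55 rpm).
Crank pin A relative to C: A = (d + r cosθ, r sinθ); lever angle φ = atan2(r sinθ, d + r cosθ).
Differentiating tanφ: φ̇ = rω(d cosθ + r)/(d² + r² + 2dr cosθ).
d² + r² + 2dr cosθ = |CA|² = 0.133252 m²;  d cosθ + r = +0.32226 m.
|ω_lever| = |0.1172·5.76·+0.32226| / 0.133252 = 1.6325 rad/s.

1.63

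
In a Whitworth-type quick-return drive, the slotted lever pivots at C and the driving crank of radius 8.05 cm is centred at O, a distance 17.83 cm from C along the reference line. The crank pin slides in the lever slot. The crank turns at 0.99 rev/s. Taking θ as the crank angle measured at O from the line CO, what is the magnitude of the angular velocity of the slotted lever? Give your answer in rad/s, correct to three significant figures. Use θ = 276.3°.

ω = 6.22 rad/s (from 0.99 rev/s).
Crank pin A relative to C: A = (d + r cosθ, r sinθ); lever angle φ = atan2(r sinθ, d + r cosθ).
Differentiating tanφ: φ̇ = rω(d cosθ + r)/(d² + r² + 2dr cosθ).
d² + r² + 2dr cosθ = |CA|² = 0.0414212 m²;  d cosθ + r = +0.10007 m.
|ω_lever| = |0.0805·6.22·+0.10007| / 0.0414212 = 1.2097 rad/s.

1.21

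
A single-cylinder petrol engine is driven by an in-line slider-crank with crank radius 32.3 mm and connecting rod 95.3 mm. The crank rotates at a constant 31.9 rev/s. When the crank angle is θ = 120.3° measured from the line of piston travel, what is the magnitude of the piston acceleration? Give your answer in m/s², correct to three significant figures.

869

ω = 2π·31.9 = 200.4 rad/s
x(θ) = r cosθ + √(L² − r² sin²θ); with ω constant, a = ω²·d²x/dθ².
d²x/dθ² = −r cosθ − r²(cos2θ)/√u − r⁴ sin²2θ/(4u^{3/2}),  u = L² − r² sin²θ = 0.00830437 m².
Substituting r = 0.0323 m, L = 0.0953 m, θ = 120.3°: d²x/dθ² = +0.021643 m.
a = ω²·d²x/dθ² = (200.4)²·(+0.021643) = +869.5 m/s²;  |a| = 869.5 m/s².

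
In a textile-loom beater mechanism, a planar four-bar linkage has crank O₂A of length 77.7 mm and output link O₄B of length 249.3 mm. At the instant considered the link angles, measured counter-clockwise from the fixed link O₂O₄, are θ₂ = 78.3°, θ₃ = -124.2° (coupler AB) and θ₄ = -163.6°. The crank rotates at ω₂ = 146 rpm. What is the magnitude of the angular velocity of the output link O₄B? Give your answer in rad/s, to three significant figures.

ω₂ = 15.29 rad/s (from 146 rpm).
Differentiating the loop-closure r₂e^{iθ₂}+r₃e^{iθ₃}=r₁+r₄e^{iθ₄} gives r₂ω₂e^{iθ₂}+r₃ω₃e^{iθ₃}=r₄ω₄e^{iθ₄}.
Eliminating the other unknown: ω₄ = r₂ω₂ sin(θ₂−θ₃) / [r₄ sin(θ₄−θ₃)].
Numerator sine = -0.38268; denominator sine = -0.63473.
Result = 0.0777·15.29·(-0.38268) / (0.2493·(-0.63473)) = +2.873 rad/s; magnitude 2.873 rad/s.

2.87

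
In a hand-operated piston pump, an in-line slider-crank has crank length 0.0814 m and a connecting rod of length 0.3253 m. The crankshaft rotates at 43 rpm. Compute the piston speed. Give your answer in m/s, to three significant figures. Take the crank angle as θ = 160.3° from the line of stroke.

0.0943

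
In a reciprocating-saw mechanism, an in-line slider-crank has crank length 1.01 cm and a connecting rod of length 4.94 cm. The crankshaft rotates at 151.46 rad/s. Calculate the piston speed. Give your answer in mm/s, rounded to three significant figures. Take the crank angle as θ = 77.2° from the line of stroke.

1560

ω = 151.5 rad/s
For an in-line slider-crank, x = r cosθ + √(L² − r² sin²θ), so v = −rω sinθ·[1 + r cosθ/√(L² − r² sin²θ)].
With r = 0.0101 m, L = 0.0494 m, θ = 77.2°: √(L² − r² sin²θ) = 0.048408 m.
v = −0.0101·151.5·0.97515·[1 + 0.0101·0.22155/0.048408] = -1.5607 m/s.
|v| = 1.5607 m/s = 1560.7 mm/s.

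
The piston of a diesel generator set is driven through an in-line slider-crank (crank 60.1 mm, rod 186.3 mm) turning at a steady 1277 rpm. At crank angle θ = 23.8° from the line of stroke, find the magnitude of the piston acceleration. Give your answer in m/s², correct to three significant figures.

ω = 2π·1277/60 = 133.7 rad/s
x(θ) = r cosθ + √(L² − r² sin²θ); with ω constant, a = ω²·d²x/dθ².
d²x/dθ² = −r cosθ − r²(cos2θ)/√u − r⁴ sin²2θ/(4u^{3/2}),  u = L² − r² sin²θ = 0.0341195 m².
Substituting r = 0.0601 m, L = 0.1863 m, θ = 23.8°: d²x/dθ² = -0.068457 m.
a = ω²·d²x/dθ² = (133.7)²·(-0.068457) = -1224.2 m/s²;  |a| = 1224.2 m/s².

1220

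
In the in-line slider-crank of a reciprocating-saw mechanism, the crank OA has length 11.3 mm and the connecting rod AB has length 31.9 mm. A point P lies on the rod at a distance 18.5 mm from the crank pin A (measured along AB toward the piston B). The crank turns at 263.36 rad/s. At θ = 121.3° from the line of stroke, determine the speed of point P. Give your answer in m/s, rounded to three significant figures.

ω = 263.4 rad/s.  Crank-pin speed |V_A| = rω = 2.976 m/s, perpendicular to OA.
Rod angle: sinφ = −(r/L) sinθ ⇒ φ = -17.618°; ω_rod = −rω cosθ/√(L²−r²sin²θ) = +50.851 rad/s.
V_P = V_A + ω_rod × AP, with AP = 0.0185 m along the rod.
Components: V_Px = −rω sinθ − a·ω_rod·sinφ = -2.2581 m/s;  V_Py = rω cosθ + a·ω_rod·cosφ = -0.64945 m/s.
|V_P| = √(V_Px² + V_Py²) = 2.3496 m/s.

2.35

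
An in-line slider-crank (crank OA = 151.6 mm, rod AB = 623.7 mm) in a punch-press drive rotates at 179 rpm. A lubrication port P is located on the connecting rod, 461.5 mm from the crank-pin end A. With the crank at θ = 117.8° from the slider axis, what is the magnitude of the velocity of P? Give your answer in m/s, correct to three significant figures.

2.32

ω = 18.74 rad/s.  Crank-pin speed |V_A| = rω = 2.8417 m/s, perpendicular to OA.
Rod angle: sinφ = −(r/L) sinθ ⇒ φ = -12.416°; ω_rod = −rω cosθ/√(L²−r²sin²θ) = +2.1759 rad/s.
V_P = V_A + ω_rod × AP, with AP = 0.4615 m along the rod.
Components: V_Px = −rω sinθ − a·ω_rod·sinφ = -2.2978 m/s;  V_Py = rω cosθ + a·ω_rod·cosφ = -0.34467 m/s.
|V_P| = √(V_Px² + V_Py²) = 2.3235 m/s.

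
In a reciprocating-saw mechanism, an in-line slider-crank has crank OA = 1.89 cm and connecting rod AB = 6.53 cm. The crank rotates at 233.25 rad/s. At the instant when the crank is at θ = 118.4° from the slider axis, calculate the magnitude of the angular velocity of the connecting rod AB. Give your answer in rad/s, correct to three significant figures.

ω = 233.2 rad/s
The rod makes angle φ with the slider axis where L sinφ = r sinθ; differentiating, L cosφ·φ̇ = r ω cosθ.
L cosφ = √(L² − r² sin²θ) = 0.063148 m.
|ω_rod| = r ω |cosθ| / √(L² − r² sin²θ) = 0.0189·233.2·0.47562/0.063148 = 33.204 rad/s.

33.2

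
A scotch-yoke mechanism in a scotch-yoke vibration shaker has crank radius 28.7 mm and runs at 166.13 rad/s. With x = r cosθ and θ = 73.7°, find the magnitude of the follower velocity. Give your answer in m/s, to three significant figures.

4.58

ω = 166.1 rad/s
x = r cosθ ⇒ ẋ = −rω sinθ.
|v| = rω|sinθ| = 0.0287·166.1·|sin 73.7°| = 4.5763 m/s.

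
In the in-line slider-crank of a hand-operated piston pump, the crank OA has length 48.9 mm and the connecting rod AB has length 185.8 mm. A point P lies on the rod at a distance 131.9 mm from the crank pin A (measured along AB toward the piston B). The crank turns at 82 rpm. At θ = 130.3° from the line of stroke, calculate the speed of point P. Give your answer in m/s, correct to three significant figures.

0.292

ω = 8.587 rad/s.  Crank-pin speed |V_A| = rω = 0.41991 m/s, perpendicular to OA.
Rod angle: sinφ = −(r/L) sinθ ⇒ φ = -11.579°; ω_rod = −rω cosθ/√(L²−r²sin²θ) = +1.4921 rad/s.
V_P = V_A + ω_rod × AP, with AP = 0.1319 m along the rod.
Components: V_Px = −rω sinθ − a·ω_rod·sinφ = -0.28074 m/s;  V_Py = rω cosθ + a·ω_rod·cosφ = -0.078788 m/s.
|V_P| = √(V_Px² + V_Py²) = 0.29159 m/s.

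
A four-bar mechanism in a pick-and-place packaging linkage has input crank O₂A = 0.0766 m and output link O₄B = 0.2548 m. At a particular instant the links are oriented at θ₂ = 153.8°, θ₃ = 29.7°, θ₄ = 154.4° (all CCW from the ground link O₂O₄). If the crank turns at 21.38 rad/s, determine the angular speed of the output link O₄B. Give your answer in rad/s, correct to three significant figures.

6.47

ω₂ = 21.38 rad/s
Differentiating the loop-closure r₂e^{iθ₂}+r₃e^{iθ₃}=r₁+r₄e^{iθ₄} gives r₂ω₂e^{iθ₂}+r₃ω₃e^{iθ₃}=r₄ω₄e^{iθ₄}.
Eliminating the other unknown: ω₄ = r₂ω₂ sin(θ₂−θ₃) / [r₄ sin(θ₄−θ₃)].
Numerator sine = +0.82806; denominator sine = +0.82214.
Result = 0.0766·21.38·(+0.82806) / (0.2548·(+0.82214)) = +6.4737 rad/s; magnitude 6.4737 rad/s.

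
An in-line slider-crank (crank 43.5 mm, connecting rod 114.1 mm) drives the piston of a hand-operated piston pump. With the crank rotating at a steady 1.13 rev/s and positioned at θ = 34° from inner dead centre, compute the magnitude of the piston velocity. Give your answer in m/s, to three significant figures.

0.229

ω = 2π·1.13 = 7.1 rad/s
For an in-line slider-crank, x = r cosθ + √(L² − r² sin²θ), so v = −rω sinθ·[1 + r cosθ/√(L² − r² sin²θ)].
With r = 0.0435 m, L = 0.1141 m, θ = 34°: √(L² − r² sin²θ) = 0.11148 m.
v = −0.0435·7.1·0.55919·[1 + 0.0435·0.82904/0.11148] = -0.22858 m/s.
|v| = 0.22858 m/s.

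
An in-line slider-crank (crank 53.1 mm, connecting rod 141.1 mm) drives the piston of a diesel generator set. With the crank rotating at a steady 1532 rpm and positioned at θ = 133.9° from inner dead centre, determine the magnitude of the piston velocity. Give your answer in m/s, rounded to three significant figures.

ω = 2π·1532/60 = 160.4 rad/s
For an in-line slider-crank, x = r cosθ + √(L² − r² sin²θ), so v = −rω sinθ·[1 + r cosθ/√(L² − r² sin²θ)].
With r = 0.0531 m, L = 0.1411 m, θ = 133.9°: √(L² − r² sin²θ) = 0.13581 m.
v = −0.0531·160.4·0.72055·[1 + 0.0531·-0.69340/0.13581] = -4.4742 m/s.
|v| = 4.4742 m/s.

4.47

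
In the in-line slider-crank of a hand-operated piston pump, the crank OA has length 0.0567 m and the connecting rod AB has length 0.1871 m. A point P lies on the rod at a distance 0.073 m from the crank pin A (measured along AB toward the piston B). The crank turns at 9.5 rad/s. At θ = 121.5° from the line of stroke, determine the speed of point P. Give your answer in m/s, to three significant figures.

0.463

ω = 9.5 rad/s.  Crank-pin speed |V_A| = rω = 0.53865 m/s, perpendicular to OA.
Rod angle: sinφ = −(r/L) sinθ ⇒ φ = -14.975°; ω_rod = −rω cosθ/√(L²−r²sin²θ) = +1.5571 rad/s.
V_P = V_A + ω_rod × AP, with AP = 0.073 m along the rod.
Components: V_Px = −rω sinθ − a·ω_rod·sinφ = -0.4299 m/s;  V_Py = rω cosθ + a·ω_rod·cosφ = -0.17163 m/s.
|V_P| = √(V_Px² + V_Py²) = 0.4629 m/s.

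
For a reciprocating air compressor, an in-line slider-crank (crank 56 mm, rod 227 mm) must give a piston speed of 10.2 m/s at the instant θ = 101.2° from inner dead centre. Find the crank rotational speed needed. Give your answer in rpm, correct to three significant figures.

For an in-line slider-crank, |v_piston| = rω|sinθ|·[1 + r cosθ/√(L² − r² sin²θ)].
With r = 0.056 m, L = 0.227 m, θ = 101.2°: the bracketed kinematic factor |dx/dθ| = 0.052221 m.
ω = v/|dx/dθ| = 10.2/0.052221 = 195.33 rad/s.
N = 60ω/(2π) = 1865.2 rpm.

1870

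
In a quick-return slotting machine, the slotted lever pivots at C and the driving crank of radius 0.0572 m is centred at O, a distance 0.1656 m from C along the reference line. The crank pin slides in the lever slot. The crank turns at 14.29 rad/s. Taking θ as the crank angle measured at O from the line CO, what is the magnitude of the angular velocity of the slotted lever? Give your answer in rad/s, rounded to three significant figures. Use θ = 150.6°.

ω = 14.29 rad/s
Crank pin A relative to C: A = (d + r cosθ, r sinθ); lever angle φ = atan2(r sinθ, d + r cosθ).
Differentiating tanφ: φ̇ = rω(d cosθ + r)/(d² + r² + 2dr cosθ).
d² + r² + 2dr cosθ = |CA|² = 0.0141904 m²;  d cosθ + r = -0.087073 m.
|ω_lever| = |0.0572·14.29·-0.087073| / 0.0141904 = 5.0155 rad/s.

5.02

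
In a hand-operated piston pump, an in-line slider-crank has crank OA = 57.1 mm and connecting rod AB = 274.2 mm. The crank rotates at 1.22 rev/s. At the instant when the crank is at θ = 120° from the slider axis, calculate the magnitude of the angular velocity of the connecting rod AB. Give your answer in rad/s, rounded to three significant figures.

ω = 7.665 rad/s (converted from 1.22 rev/s).
The rod makes angle φ with the slider axis where L sinφ = r sinθ; differentiating, L cosφ·φ̇ = r ω cosθ.
L cosφ = √(L² − r² sin²θ) = 0.2697 m.
|ω_rod| = r ω |cosθ| / √(L² − r² sin²θ) = 0.0571·7.665·0.50000/0.2697 = 0.81144 rad/s.

0.811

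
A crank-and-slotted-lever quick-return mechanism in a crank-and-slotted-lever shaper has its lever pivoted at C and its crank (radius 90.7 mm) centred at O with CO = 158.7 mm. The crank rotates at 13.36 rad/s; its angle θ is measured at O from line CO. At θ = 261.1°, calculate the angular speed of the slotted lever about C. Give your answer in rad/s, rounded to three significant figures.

2.77

ω = 13.36 rad/s
Crank pin A relative to C: A = (d + r cosθ, r sinθ); lever angle φ = atan2(r sinθ, d + r cosθ).
Differentiating tanφ: φ̇ = rω(d cosθ + r)/(d² + r² + 2dr cosθ).
d² + r² + 2dr cosθ = |CA|² = 0.0289583 m²;  d cosθ + r = +0.066147 m.
|ω_lever| = |0.0907·13.36·+0.066147| / 0.0289583 = 2.7679 rad/s.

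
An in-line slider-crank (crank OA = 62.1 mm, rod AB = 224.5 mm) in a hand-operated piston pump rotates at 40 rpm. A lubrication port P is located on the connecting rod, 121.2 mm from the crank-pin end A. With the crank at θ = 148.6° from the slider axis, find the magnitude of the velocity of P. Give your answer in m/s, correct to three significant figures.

0.156

ω = 4.189 rad/s.  Crank-pin speed |V_A| = rω = 0.26012 m/s, perpendicular to OA.
Rod angle: sinφ = −(r/L) sinθ ⇒ φ = -8.286°; ω_rod = −rω cosθ/√(L²−r²sin²θ) = +0.99943 rad/s.
V_P = V_A + ω_rod × AP, with AP = 0.1212 m along the rod.
Components: V_Px = −rω sinθ − a·ω_rod·sinφ = -0.11807 m/s;  V_Py = rω cosθ + a·ω_rod·cosφ = -0.10216 m/s.
|V_P| = √(V_Px² + V_Py²) = 0.15613 m/s.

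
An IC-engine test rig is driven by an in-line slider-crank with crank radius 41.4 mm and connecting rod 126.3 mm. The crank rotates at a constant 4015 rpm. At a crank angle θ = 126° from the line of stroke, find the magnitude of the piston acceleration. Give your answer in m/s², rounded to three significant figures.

ω = 2π·4015/60 = 420.4 rad/s
x(θ) = r cosθ + √(L² − r² sin²θ); with ω constant, a = ω²·d²x/dθ².
d²x/dθ² = −r cosθ − r²(cos2θ)/√u − r⁴ sin²2θ/(4u^{3/2}),  u = L² − r² sin²θ = 0.0148299 m².
Substituting r = 0.0414 m, L = 0.1263 m, θ = 126°: d²x/dθ² = +0.028316 m.
a = ω²·d²x/dθ² = (420.4)²·(+0.028316) = +5005.6 m/s²;  |a| = 5005.6 m/s².

5010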